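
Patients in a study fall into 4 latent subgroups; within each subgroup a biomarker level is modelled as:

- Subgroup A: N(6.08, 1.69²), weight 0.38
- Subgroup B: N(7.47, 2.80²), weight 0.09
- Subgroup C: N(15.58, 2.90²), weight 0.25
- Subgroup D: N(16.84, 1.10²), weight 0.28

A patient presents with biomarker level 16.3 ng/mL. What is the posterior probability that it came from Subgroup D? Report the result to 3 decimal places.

By Bayes' theorem, P(k | x) = π_k f_k(x) / Σ_j π_j f_j(x).
Evaluate each component's likelihood at the observed value:
  p_A = (1/(1.69·√(2π)))·exp(−(16.3−6.08)²/(2·1.69²)) = 0.236061·exp(-18.28514) = 2.70325e-09
  p_B = (1/(2.80·√(2π)))·exp(−(16.3−7.47)²/(2·2.80²)) = 0.142479·exp(-4.97251) = 0.000986779
  p_C = (1/(2.90·√(2π)))·exp(−(16.3−15.58)²/(2·2.90²)) = 0.137566·exp(-0.03082) = 0.133391
  p_D = (1/(1.10·√(2π)))·exp(−(16.3−16.84)²/(2·1.10²)) = 0.362675·exp(-0.12050) = 0.321504
Prior × likelihood for each component:
  π_A·p_A = 0.38 × 2.70325e-09 = 1.02723e-09
  π_B·p_B = 0.09 × 0.000986779 = 8.88101e-05
  π_C·p_C = 0.25 × 0.133391 = 0.0333478
  π_D·p_D = 0.28 × 0.321504 = 0.0900212
Evidence: 1.02723e-09 + 8.88101e-05 + 0.0333478 + 0.0900212 = 0.123458
P(Subgroup D | x) = 0.0900212 / 0.123458 ≈ 0.729

0.729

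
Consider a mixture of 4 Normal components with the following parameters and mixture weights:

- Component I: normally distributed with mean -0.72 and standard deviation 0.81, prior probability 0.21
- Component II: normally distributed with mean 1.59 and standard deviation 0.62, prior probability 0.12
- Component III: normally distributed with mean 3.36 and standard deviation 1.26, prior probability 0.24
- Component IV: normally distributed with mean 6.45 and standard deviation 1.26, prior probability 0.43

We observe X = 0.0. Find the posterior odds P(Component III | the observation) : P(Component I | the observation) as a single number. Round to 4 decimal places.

0.0312

Posterior odds = (w_i f_i(x)) / (w_j f_j(x)); the normalising sum cancels.
Evaluate each component's likelihood at the observed value:
  L_I = 0.331781
  L_II = 0.0240103
  L_III = 0.00904443
  L_IV = 6.46059e-07
0.00217066 / 0.0696741 ≈ 0.0312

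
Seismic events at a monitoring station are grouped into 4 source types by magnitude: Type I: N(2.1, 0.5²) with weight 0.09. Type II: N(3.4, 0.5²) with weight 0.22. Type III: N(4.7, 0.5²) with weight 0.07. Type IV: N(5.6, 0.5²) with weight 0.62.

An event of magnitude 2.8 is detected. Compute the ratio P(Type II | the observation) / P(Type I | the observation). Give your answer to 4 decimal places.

3.1703

Posterior odds = (w_i f_i(x)) / (w_j f_j(x)); the normalising sum cancels.
Evaluate each component's likelihood at the observed value:
  p_I = (1/(0.5·√(2π)))·exp(−(2.8−2.1)²/(2·0.5²)) = 0.797885·exp(-0.98000) = 0.299455
  p_II = (1/(0.5·√(2π)))·exp(−(2.8−3.4)²/(2·0.5²)) = 0.797885·exp(-0.72000) = 0.388372
  p_III = (1/(0.5·√(2π)))·exp(−(2.8−4.7)²/(2·0.5²)) = 0.797885·exp(-7.22000) = 0.000583894
  p_IV = (1/(0.5·√(2π)))·exp(−(2.8−5.6)²/(2·0.5²)) = 0.797885·exp(-15.68000) = 1.23652e-07
0.0854419 / 0.0269509 ≈ 3.1703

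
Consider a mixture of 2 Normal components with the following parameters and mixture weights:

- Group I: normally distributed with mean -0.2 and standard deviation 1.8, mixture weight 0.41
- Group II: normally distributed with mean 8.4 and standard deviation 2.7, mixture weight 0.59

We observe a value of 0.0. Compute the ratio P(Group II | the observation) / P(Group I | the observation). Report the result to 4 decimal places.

0.0076

The posterior odds equal the prior odds times the likelihood ratio: (π_i/π_j)·(f_i(x)/f_j(x)).
Evaluate each component's likelihood at the observed value:
  f_I = 0.220271
  f_II = 0.00116889
Odds = (0.59/0.41) × (0.00116889/0.220271) = 1.43902 × 0.00530663 ≈ 0.0076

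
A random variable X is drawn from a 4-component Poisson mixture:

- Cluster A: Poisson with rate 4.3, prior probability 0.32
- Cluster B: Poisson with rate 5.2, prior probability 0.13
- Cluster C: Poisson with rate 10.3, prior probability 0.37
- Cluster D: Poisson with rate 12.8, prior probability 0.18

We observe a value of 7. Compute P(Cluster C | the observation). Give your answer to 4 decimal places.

P(component k | x) = w_k·f_k(x) / marginal(x), where marginal(x) = Σ_j w_j·f_j(x).
Evaluate each component's likelihood at the observed value:
  L_A = e^(−4.3)·4.3^7/7! = 0.0731783
  L_B = e^(−5.2)·5.2^7/7! = 0.112528
  L_C = e^(−10.3)·10.3^7/7! = 0.0820724
  L_D = e^(−12.8)·12.8^7/7! = 0.0308368
Multiply by the mixture weights:
  w_A·L_A = 0.32 × 0.0731783 = 0.0234171
  w_B·L_B = 0.13 × 0.112528 = 0.0146287
  w_C·L_C = 0.37 × 0.0820724 = 0.0303668
  w_D·L_D = 0.18 × 0.0308368 = 0.00555063
Denominator: 0.0234171 + 0.0146287 + 0.0303668 + 0.00555063 = 0.0739631
P(Cluster C | x) ≈ 0.4106

0.4106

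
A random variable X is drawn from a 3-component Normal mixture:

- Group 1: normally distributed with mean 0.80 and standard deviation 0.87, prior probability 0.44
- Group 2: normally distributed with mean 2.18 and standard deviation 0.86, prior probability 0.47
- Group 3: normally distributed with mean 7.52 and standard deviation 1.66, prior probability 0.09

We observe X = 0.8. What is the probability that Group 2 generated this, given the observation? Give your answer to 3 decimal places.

0.230

Posterior ∝ prior × likelihood, so P(k | x) ∝ π_k f_k(x); normalise over all components.
Evaluate each component's likelihood at the observed value:
  L_1 = (1/(0.87·√(2π)))·exp(−(0.8−0.80)²/(2·0.87²)) = 0.458554·exp(-0.00000) = 0.458554
  L_2 = (1/(0.86·√(2π)))·exp(−(0.8−2.18)²/(2·0.86²)) = 0.463886·exp(-1.28745) = 0.12802
  L_3 = (1/(1.66·√(2π)))·exp(−(0.8−7.52)²/(2·1.66²)) = 0.240327·exp(-8.19393) = 6.64083e-05
Unnormalised posteriors:
  π_1·L_1 = 0.44 × 0.458554 = 0.201764
  π_2·L_2 = 0.47 × 0.12802 = 0.0601694
  π_3·L_3 = 0.09 × 6.64083e-05 = 5.97675e-06
Marginal: 0.201764 + 0.0601694 + 5.97675e-06 = 0.261939
P(Group 2 | the observation) ≈ 0.230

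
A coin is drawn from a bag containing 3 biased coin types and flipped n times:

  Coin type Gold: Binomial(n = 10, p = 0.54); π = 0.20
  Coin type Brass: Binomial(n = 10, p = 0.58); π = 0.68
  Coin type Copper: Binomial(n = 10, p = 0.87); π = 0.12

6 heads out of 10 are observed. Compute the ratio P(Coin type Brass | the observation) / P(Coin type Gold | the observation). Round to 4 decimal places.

Posterior odds = (w_i f_i(x)) / (w_j f_j(x)); the normalising sum cancels.
Component likelihoods at x = 6 heads out of 10:
  L_Gold = C(10,6)·0.54^6·0.46^4 = 210·0.0247949·0.0447746 = 0.233138
  L_Brass = C(10,6)·0.58^6·0.42^4 = 210·0.0380687·0.031117 = 0.248762
  L_Copper = C(10,6)·0.87^6·0.13^4 = 210·0.433626·0.00028561 = 0.0260081
Odds = (0.68/0.20) × (0.248762/0.233138) = 3.4 × 1.06702 ≈ 3.6279

3.6279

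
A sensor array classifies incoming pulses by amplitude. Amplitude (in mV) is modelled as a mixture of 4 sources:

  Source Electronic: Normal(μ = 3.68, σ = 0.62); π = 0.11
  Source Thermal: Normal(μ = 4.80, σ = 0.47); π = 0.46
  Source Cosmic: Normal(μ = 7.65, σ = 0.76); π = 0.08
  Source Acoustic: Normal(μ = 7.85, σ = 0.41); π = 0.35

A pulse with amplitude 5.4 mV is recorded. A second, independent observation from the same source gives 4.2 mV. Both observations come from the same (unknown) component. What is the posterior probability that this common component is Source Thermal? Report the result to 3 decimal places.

0.990

Posterior ∝ prior × likelihood, so P(k | x) ∝ w_k f_k(x); normalise over all components.
Since both observations come from the same component, the likelihood for component k is f_k(x₁)·f_k(x₂).
  p_Electronic = [(1/(0.62·√(2π)))·exp(−(5.4−3.68)²/(2·0.62²)) = 0.643455·exp(-3.84807) = 0.0137189] × [0.452657] = 0.00620998
  p_Thermal = [(1/(0.47·√(2π)))·exp(−(5.4−4.80)²/(2·0.47²)) = 0.848813·exp(-0.81485) = 0.375775] × [0.375775] = 0.141207
  p_Cosmic = [(1/(0.76·√(2π)))·exp(−(5.4−7.65)²/(2·0.76²)) = 0.524924·exp(-4.38236) = 0.00655938] × [1.75947e-05] = 1.1541e-07
  p_Acoustic = [(1/(0.41·√(2π)))·exp(−(5.4−7.85)²/(2·0.41²)) = 0.973030·exp(-17.85396) = 1.71495e-08] × [6.00433e-18] = 1.02971e-25
Multiply by the mixture weights:
  w_Electronic·p_Electronic = 0.11 × 0.00620998 = 0.000683098
  w_Thermal·p_Thermal = 0.46 × 0.141207 = 0.0649552
  w_Cosmic·p_Cosmic = 0.08 × 1.1541e-07 = 9.23283e-09
  w_Acoustic·p_Acoustic = 0.35 × 1.02971e-25 = 3.604e-26
Normaliser: 0.000683098 + 0.0649552 + 9.23283e-09 + 3.604e-26 = 0.0656383
P(Source Thermal | x₁,x₂) = 0.0649552 / 0.0656383 ≈ 0.990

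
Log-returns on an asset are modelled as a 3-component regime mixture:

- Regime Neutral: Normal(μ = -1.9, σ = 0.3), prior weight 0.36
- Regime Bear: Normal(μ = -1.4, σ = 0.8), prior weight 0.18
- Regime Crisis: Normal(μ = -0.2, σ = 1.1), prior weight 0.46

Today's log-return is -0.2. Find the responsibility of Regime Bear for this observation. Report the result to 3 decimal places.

Posterior ∝ prior × likelihood, so P(k | x) ∝ π_k f_k(x); normalise over all components.
Evaluate each component's likelihood at the observed value:
  L_Neutral = 1.41563e-07
  L_Bear = 0.161897
  L_Crisis = 0.362675
Prior × likelihood for each component:
  π_Neutral·L_Neutral = 0.36 × 1.41563e-07 = 5.09627e-08
  π_Bear·L_Bear = 0.18 × 0.161897 = 0.0291415
  π_Crisis·L_Crisis = 0.46 × 0.362675 = 0.16683
Denominator: 5.09627e-08 + 0.0291415 + 0.16683 = 0.195972
P(Regime Bear | x) = 0.0291415 / 0.195972 ≈ 0.149

0.149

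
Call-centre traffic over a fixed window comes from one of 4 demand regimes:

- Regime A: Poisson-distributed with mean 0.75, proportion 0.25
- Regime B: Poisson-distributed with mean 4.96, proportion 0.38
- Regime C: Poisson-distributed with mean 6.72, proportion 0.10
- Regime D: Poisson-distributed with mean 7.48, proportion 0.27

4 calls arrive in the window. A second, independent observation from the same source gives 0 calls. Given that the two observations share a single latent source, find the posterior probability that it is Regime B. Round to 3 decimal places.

The responsibility of component k is π_k f_k(x) divided by Σ_j π_j f_j(x).
Since both observations come from the same component, the likelihood for component k is f_k(x₁)·f_k(x₂).
  L_A = [0.00622749] × [0.472367] = 0.00294166
  L_B = [0.176854] × [0.00701293] = 0.00124026
  L_C = [0.10252] × [0.00120654] = 0.000123694
  L_D = [0.0735991] × [0.000564257] = 4.15288e-05
Multiply by the mixture weights:
  π_A·L_A = 0.25 × 0.00294166 = 0.000735414
  π_B·L_B = 0.38 × 0.00124026 = 0.0004713
  π_C·L_C = 0.10 × 0.000123694 = 1.23694e-05
  π_D·L_D = 0.27 × 4.15288e-05 = 1.12128e-05
Sum: 0.000735414 + 0.0004713 + 1.23694e-05 + 1.12128e-05 = 0.0012303
Responsibility of Regime B: 0.0004713 / 0.0012303 ≈ 0.383

0.383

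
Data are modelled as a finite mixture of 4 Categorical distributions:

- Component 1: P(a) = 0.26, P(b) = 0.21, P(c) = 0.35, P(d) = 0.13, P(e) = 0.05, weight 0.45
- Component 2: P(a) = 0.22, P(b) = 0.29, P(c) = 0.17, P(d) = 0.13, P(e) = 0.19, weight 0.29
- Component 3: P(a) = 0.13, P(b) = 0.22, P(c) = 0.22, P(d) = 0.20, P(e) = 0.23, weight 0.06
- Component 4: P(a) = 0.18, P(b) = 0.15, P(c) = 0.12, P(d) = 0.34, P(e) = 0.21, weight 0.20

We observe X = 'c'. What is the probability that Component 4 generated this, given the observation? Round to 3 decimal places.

0.098

By Bayes' theorem, P(k | x) = P(Z=k) f_k(x) / Σ_j P(Z=j) f_j(x).
Evaluate each component's likelihood at the observed value:
  f_1 = 0.35
  f_2 = 0.17
  f_3 = 0.22
  f_4 = 0.12
Multiply by the mixture weights:
  P(Z=1)·f_1 = 0.45 × 0.35 = 0.1575
  P(Z=2)·f_2 = 0.29 × 0.17 = 0.0493
  P(Z=3)·f_3 = 0.06 × 0.22 = 0.0132
  P(Z=4)·f_4 = 0.20 × 0.12 = 0.024
Denominator: 0.1575 + 0.0493 + 0.0132 + 0.024 = 0.244
So the posterior for Component 4 is 0.024 / 0.244 ≈ 0.098.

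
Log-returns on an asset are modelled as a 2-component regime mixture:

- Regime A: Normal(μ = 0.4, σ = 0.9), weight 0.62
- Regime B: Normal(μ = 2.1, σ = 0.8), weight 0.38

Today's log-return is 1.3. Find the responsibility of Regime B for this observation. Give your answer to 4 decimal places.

By Bayes' theorem, P(k | x) = P(Z=k) f_k(x) / Σ_j P(Z=j) f_j(x).
Component likelihoods at x = 1.3:
  p_A = 0.268856
  p_B = 0.302463
Weight by the priors:
  P(Z=A)·p_A = 0.62 × 0.268856 = 0.166691
  P(Z=B)·p_B = 0.38 × 0.302463 = 0.114936
Marginal: 0.166691 + 0.114936 = 0.281627
P(Regime B | the observation) ≈ 0.4081

0.4081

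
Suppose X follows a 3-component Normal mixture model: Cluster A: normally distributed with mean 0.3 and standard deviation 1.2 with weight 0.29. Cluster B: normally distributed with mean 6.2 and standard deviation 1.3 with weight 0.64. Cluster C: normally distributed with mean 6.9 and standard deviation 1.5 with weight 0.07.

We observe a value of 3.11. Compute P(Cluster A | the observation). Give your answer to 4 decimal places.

Apply Bayes' rule: the posterior for each component is proportional to its prior times its likelihood at x.
Normal densities:
  p_A = (1/(1.2·√(2π)))·exp(−(3.11−0.3)²/(2·1.2²)) = 0.332452·exp(-2.74170) = 0.02143
  p_B = (1/(1.3·√(2π)))·exp(−(3.11−6.2)²/(2·1.3²)) = 0.306879·exp(-2.82488) = 0.0182027
  p_C = (1/(1.5·√(2π)))·exp(−(3.11−6.9)²/(2·1.5²)) = 0.265962·exp(-3.19202) = 0.010928
Prior × likelihood for each component:
  π_A·p_A = 0.29 × 0.02143 = 0.00621471
  π_B·p_B = 0.64 × 0.0182027 = 0.0116497
  π_C·p_C = 0.07 × 0.010928 = 0.000764961
Evidence: 0.00621471 + 0.0116497 + 0.000764961 = 0.0186294
Responsibility of Cluster A: 0.00621471 / 0.0186294 ≈ 0.3336

0.3336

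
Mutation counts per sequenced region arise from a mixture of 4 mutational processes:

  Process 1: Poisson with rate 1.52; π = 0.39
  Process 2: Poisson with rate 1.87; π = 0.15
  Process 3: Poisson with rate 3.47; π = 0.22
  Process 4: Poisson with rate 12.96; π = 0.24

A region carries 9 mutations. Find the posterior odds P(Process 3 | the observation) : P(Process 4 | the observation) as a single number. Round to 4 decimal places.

The posterior odds equal the prior odds times the likelihood ratio: (π_i/π_j)·(f_i(x)/f_j(x)).
Evaluate each component's likelihood at the observed value:
  p_1 = e^(−1.52)·1.52^9/9! = 2.61037e-05
  p_2 = e^(−1.87)·1.87^9/9! = 0.000118763
  p_3 = e^(−3.47)·3.47^9/9! = 0.00625461
  p_4 = e^(−12.96)·12.96^9/9! = 0.0668691
Odds = (0.22/0.24) × (0.00625461/0.0668691) = 0.916667 × 0.0935352 ≈ 0.0857

0.0857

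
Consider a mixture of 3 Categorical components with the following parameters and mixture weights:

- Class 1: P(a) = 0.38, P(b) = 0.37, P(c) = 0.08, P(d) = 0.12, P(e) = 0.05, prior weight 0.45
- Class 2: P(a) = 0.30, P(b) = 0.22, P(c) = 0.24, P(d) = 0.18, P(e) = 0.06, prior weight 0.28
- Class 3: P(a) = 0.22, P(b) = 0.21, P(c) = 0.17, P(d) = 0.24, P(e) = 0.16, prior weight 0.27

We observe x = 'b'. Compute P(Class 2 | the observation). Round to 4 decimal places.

P(component k | x) = w_k·f_k(x) / marginal(x), where marginal(x) = Σ_j w_j·f_j(x).
Categorical probabilities:
  f_1 = P(b | comp) = 0.37
  f_2 = P(b | comp) = 0.22
  f_3 = P(b | comp) = 0.21
Prior × likelihood for each component:
  w_1·f_1 = 0.45 × 0.37 = 0.1665
  w_2·f_2 = 0.28 × 0.22 = 0.0616
  w_3·f_3 = 0.27 × 0.21 = 0.0567
Sum: 0.1665 + 0.0616 + 0.0567 = 0.2848
So the posterior for Class 2 is 0.0616 / 0.2848 ≈ 0.2163.

0.2163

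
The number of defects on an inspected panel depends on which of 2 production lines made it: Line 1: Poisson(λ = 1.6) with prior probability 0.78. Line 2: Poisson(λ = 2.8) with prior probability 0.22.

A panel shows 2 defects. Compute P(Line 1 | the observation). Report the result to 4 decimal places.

0.7935

Posterior ∝ prior × likelihood, so P(k | x) ∝ P(Z=k) f_k(x); normalise over all components.
Component likelihoods at x = 2 defects:
  f_1 = 0.258428
  f_2 = 0.238375
Unnormalised posteriors:
  P(Z=1)·f_1 = 0.78 × 0.258428 = 0.201573
  P(Z=2)·f_2 = 0.22 × 0.238375 = 0.0524426
Evidence: 0.201573 + 0.0524426 = 0.254016
Responsibility of Line 1: 0.201573 / 0.254016 ≈ 0.7935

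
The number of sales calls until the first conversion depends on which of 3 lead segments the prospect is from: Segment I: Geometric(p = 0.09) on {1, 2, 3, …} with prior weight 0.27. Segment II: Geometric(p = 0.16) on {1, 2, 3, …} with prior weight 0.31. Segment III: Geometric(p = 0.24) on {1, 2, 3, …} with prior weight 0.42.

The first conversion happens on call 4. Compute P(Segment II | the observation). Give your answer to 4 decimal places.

The responsibility of component k is P(Z=k) f_k(x) divided by Σ_j P(Z=j) f_j(x).
Evaluate each component's likelihood at the observed value:
  f_I = 0.0678214
  f_II = 0.0948326
  f_III = 0.105354
Weight by the priors:
  P(Z=I)·f_I = 0.27 × 0.0678214 = 0.0183118
  P(Z=II)·f_II = 0.31 × 0.0948326 = 0.0293981
  P(Z=III)·f_III = 0.42 × 0.105354 = 0.0442488
Sum: 0.0183118 + 0.0293981 + 0.0442488 = 0.0919587
So the posterior for Segment II is 0.0293981 / 0.0919587 ≈ 0.3197.

0.3197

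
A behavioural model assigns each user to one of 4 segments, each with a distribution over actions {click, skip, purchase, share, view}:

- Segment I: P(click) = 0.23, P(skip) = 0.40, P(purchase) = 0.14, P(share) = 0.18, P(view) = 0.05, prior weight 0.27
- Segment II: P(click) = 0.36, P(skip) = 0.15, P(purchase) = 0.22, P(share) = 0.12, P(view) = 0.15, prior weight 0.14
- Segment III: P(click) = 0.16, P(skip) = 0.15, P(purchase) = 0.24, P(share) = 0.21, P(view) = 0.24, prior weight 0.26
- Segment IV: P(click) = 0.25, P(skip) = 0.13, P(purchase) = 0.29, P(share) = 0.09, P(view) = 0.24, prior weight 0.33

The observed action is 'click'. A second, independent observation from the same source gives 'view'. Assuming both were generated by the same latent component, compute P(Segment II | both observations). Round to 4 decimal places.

The responsibility of component k is π_k f_k(x) divided by Σ_j π_j f_j(x).
Since both observations come from the same component, the likelihood for component k is f_k(x₁)·f_k(x₂).
  L_I = [P(click | comp) = 0.23] × [0.05] = 0.0115
  L_II = [P(click | comp) = 0.36] × [0.15] = 0.054
  L_III = [P(click | comp) = 0.16] × [0.24] = 0.0384
  L_IV = [P(click | comp) = 0.25] × [0.24] = 0.06
Weight by the priors:
  π_I·L_I = 0.27 × 0.0115 = 0.003105
  π_II·L_II = 0.14 × 0.054 = 0.00756
  π_III·L_III = 0.26 × 0.0384 = 0.009984
  π_IV·L_IV = 0.33 × 0.06 = 0.0198
Sum: 0.003105 + 0.00756 + 0.009984 + 0.0198 = 0.040449
So the posterior for Segment II is 0.00756 / 0.040449 ≈ 0.1869.

0.1869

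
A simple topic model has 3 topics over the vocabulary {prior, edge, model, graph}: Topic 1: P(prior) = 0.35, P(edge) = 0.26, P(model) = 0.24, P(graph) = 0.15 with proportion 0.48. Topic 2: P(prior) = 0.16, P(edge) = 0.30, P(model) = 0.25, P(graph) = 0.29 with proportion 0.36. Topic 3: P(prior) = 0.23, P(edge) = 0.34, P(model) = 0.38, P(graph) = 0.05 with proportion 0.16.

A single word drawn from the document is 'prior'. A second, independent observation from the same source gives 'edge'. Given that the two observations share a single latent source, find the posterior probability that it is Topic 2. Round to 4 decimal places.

0.2352

By Bayes' theorem, P(k | x) = π_k f_k(x) / Σ_j π_j f_j(x).
Since both observations come from the same component, the likelihood for component k is f_k(x₁)·f_k(x₂).
  L_1 = [P(prior | comp) = 0.35] × [0.26] = 0.091
  L_2 = [P(prior | comp) = 0.16] × [0.3] = 0.048
  L_3 = [P(prior | comp) = 0.23] × [0.34] = 0.0782
Multiply by the mixture weights:
  π_1·L_1 = 0.48 × 0.091 = 0.04368
  π_2·L_2 = 0.36 × 0.048 = 0.01728
  π_3·L_3 = 0.16 × 0.0782 = 0.012512
Normaliser: 0.04368 + 0.01728 + 0.012512 = 0.073472
P(Topic 2 | x₁,x₂) ≈ 0.2352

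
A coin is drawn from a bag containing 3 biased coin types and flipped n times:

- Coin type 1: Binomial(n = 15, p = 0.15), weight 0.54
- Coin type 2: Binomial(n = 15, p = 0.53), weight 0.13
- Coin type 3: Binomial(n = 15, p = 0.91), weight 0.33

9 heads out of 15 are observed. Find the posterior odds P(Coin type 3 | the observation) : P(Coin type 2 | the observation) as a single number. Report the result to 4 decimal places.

0.0162

The posterior odds equal the prior odds times the likelihood ratio: (w_i/w_j)·(f_i(x)/f_j(x)).
Component likelihoods at x = 9 heads out of 15:
  L_1 = 7.2567e-05
  L_2 = 0.178022
  L_3 = 0.00113823
Posterior odds = (w_3·L_3) / (w_2·L_2) = (0.33·0.00113823) / (0.13·0.178022) = 0.000375617 / 0.0231429 ≈ 0.0162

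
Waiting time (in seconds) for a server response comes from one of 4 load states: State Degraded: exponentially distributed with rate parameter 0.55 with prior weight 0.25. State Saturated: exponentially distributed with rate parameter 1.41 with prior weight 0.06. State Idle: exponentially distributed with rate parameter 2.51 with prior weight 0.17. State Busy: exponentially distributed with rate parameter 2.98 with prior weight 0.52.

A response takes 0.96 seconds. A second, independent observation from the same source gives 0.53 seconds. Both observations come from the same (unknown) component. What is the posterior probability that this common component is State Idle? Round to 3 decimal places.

The responsibility of component k is w_k f_k(x) divided by Σ_j w_j f_j(x).
Since both observations come from the same component, the likelihood for component k is f_k(x₁)·f_k(x₂).
  L_Degraded = [0.324381] × [0.410928] = 0.133297
  L_Saturated = [0.364215] × [0.667838] = 0.243237
  L_Idle = [0.225527] × [0.663639] = 0.149668
  L_Busy = [0.170524] × [0.614174] = 0.104732
Unnormalised posteriors:
  w_Degraded·L_Degraded = 0.25 × 0.133297 = 0.0333243
  w_Saturated·L_Saturated = 0.06 × 0.243237 = 0.0145942
  w_Idle·L_Idle = 0.17 × 0.149668 = 0.0254436
  w_Busy·L_Busy = 0.52 × 0.104732 = 0.0544605
Marginal: 0.0333243 + 0.0145942 + 0.0254436 + 0.0544605 = 0.127823
P(State Idle | data) ≈ 0.199

0.199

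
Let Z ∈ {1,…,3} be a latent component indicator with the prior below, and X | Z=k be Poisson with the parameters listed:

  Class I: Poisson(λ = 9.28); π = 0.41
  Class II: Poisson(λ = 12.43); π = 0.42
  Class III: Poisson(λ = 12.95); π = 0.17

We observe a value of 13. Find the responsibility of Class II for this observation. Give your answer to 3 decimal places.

By Bayes' theorem, P(k | x) = π_k f_k(x) / Σ_j π_j f_j(x).
Evaluate each component's likelihood at the observed value:
  p_I = 0.056701
  p_II = 0.108534
  p_III = 0.109929
Prior × likelihood for each component:
  π_I·p_I = 0.41 × 0.056701 = 0.0232474
  π_II·p_II = 0.42 × 0.108534 = 0.0455841
  π_III·p_III = 0.17 × 0.109929 = 0.018688
Normaliser: 0.0232474 + 0.0455841 + 0.018688 = 0.0875195
P(Class II | data) = 0.0455841 / 0.0875195 ≈ 0.521

0.521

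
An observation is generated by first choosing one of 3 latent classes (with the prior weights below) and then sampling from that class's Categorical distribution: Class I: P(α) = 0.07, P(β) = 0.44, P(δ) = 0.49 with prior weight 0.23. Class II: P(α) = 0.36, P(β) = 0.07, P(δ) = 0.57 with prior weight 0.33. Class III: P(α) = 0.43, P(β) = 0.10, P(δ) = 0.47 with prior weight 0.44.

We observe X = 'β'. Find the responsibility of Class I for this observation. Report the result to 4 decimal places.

P(component k | x) = P(Z=k)·f_k(x) / marginal(x), where marginal(x) = Σ_j P(Z=j)·f_j(x).
Evaluate each component's likelihood at the observed value:
  f_I = P(β | comp) = 0.44
  f_II = P(β | comp) = 0.07
  f_III = P(β | comp) = 0.10
Weight by the priors:
  P(Z=I)·f_I = 0.23 × 0.44 = 0.1012
  P(Z=II)·f_II = 0.33 × 0.07 = 0.0231
  P(Z=III)·f_III = 0.44 × 0.1 = 0.044
Normaliser: 0.1012 + 0.0231 + 0.044 = 0.1683
So the posterior for Class I is 0.1012 / 0.1683 ≈ 0.6013.

0.6013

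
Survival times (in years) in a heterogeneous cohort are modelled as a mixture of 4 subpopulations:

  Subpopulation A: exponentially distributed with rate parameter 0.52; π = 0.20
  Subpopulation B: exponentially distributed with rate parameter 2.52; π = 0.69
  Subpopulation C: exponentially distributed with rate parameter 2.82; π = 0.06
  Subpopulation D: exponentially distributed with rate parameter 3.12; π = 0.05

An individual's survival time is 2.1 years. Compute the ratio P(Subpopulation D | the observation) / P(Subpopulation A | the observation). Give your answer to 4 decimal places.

0.0064

Only the two components matter; the odds are (P(Z=i) f_i(x)) / (P(Z=j) f_j(x)).
Exponential densities:
  L_A = 0.174483
  L_B = 0.0126799
  L_C = 0.00755714
  L_D = 0.00445305
Posterior odds = (P(Z=D)·L_D) / (P(Z=A)·L_A) = (0.05·0.00445305) / (0.20·0.174483) = 0.000222652 / 0.0348967 ≈ 0.0064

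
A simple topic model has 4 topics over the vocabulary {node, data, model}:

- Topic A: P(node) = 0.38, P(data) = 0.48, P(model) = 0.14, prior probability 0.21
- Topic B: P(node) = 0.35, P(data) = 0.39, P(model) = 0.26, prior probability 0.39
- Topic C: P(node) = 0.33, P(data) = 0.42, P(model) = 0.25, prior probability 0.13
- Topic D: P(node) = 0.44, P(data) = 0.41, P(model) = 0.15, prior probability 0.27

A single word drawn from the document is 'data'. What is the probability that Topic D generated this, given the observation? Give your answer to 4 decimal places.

0.2647

P(component k | x) = w_k·f_k(x) / marginal(x), where marginal(x) = Σ_j w_j·f_j(x).
Evaluate each component's likelihood at the observed value:
  f_A = P(data | comp) = 0.48
  f_B = P(data | comp) = 0.39
  f_C = P(data | comp) = 0.42
  f_D = P(data | comp) = 0.41
Weight by the priors:
  w_A·f_A = 0.21 × 0.48 = 0.1008
  w_B·f_B = 0.39 × 0.39 = 0.1521
  w_C·f_C = 0.13 × 0.42 = 0.0546
  w_D·f_D = 0.27 × 0.41 = 0.1107
Denominator: 0.1008 + 0.1521 + 0.0546 + 0.1107 = 0.4182
P(Topic D | the observation) = 0.1107 / 0.4182 ≈ 0.2647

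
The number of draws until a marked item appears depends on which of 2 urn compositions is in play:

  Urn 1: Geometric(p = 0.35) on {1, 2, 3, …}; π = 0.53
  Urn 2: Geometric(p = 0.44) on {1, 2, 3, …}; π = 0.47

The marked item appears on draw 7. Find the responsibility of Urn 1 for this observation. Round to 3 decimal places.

0.687

By Bayes' theorem, P(k | x) = P(Z=k) f_k(x) / Σ_j P(Z=j) f_j(x).
Evaluate each component's likelihood at the observed value:
  L_1 = 0.35·(1−0.35)^6 = 0.35·0.0754189 = 0.0263966
  L_2 = 0.44·(1−0.44)^6 = 0.44·0.030841 = 0.01357
Weight by the priors:
  P(Z=1)·L_1 = 0.53 × 0.0263966 = 0.0139902
  P(Z=2)·L_2 = 0.47 × 0.01357 = 0.00637791
Denominator: 0.0139902 + 0.00637791 = 0.0203681
P(Urn 1 | the observation) = 0.0139902 / 0.0203681 ≈ 0.687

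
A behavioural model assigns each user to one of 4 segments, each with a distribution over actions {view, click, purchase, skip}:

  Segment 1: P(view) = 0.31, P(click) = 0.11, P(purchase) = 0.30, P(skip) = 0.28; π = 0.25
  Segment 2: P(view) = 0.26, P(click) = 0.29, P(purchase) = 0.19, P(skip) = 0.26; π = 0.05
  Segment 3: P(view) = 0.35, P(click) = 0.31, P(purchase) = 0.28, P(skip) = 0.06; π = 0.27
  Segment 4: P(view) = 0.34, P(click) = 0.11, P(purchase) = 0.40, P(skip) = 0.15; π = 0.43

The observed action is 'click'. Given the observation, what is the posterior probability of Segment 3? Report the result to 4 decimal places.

0.4838

Apply Bayes' rule: the posterior for each component is proportional to its prior times its likelihood at x.
Component likelihoods at x = 'click':
  p_1 = P(click | comp) = 0.11
  p_2 = P(click | comp) = 0.29
  p_3 = P(click | comp) = 0.31
  p_4 = P(click | comp) = 0.11
Prior × likelihood for each component:
  P(Z=1)·p_1 = 0.25 × 0.11 = 0.0275
  P(Z=2)·p_2 = 0.05 × 0.29 = 0.0145
  P(Z=3)·p_3 = 0.27 × 0.31 = 0.0837
  P(Z=4)·p_4 = 0.43 × 0.11 = 0.0473
Marginal: 0.0275 + 0.0145 + 0.0837 + 0.0473 = 0.173
P(Segment 3 | the observation) ≈ 0.4838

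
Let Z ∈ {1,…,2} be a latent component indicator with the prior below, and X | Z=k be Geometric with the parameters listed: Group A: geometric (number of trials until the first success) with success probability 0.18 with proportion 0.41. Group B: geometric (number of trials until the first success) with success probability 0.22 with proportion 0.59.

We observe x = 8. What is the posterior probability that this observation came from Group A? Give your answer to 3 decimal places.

0.447

P(component k | x) = P(Z=k)·f_k(x) / marginal(x), where marginal(x) = Σ_j P(Z=j)·f_j(x).
Component likelihoods at x = 8:
  L_A = 0.0448714
  L_B = 0.0386443
Multiply by the mixture weights:
  P(Z=A)·L_A = 0.41 × 0.0448714 = 0.0183973
  P(Z=B)·L_B = 0.59 × 0.0386443 = 0.0228001
Evidence: 0.0183973 + 0.0228001 = 0.0411974
So the posterior for Group A is 0.0183973 / 0.0411974 ≈ 0.447.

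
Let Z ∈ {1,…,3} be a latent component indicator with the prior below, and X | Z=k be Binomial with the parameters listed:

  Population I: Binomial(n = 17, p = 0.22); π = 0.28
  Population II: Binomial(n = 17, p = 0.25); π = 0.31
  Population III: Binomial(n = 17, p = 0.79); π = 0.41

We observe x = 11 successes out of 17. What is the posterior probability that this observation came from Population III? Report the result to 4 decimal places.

Apply Bayes' rule: the posterior for each component is proportional to its prior times its likelihood at x.
Binomial probabilities:
  L_I = C(17,11)·0.22^11·0.78^6 = 12376·5.84318e-08·0.2252 = 0.000162854
  L_II = C(17,11)·0.25^11·0.75^6 = 12376·2.38419e-07·0.177979 = 0.000525156
  L_III = C(17,11)·0.79^11·0.21^6 = 12376·0.0747994·8.57661e-05 = 0.0793952
Unnormalised posteriors:
  w_I·L_I = 0.28 × 0.000162854 = 4.5599e-05
  w_II·L_II = 0.31 × 0.000525156 = 0.000162798
  w_III·L_III = 0.41 × 0.0793952 = 0.032552
Denominator: 4.5599e-05 + 0.000162798 + 0.032552 = 0.0327604
So the posterior for Population III is 0.032552 / 0.0327604 ≈ 0.9936.

0.9936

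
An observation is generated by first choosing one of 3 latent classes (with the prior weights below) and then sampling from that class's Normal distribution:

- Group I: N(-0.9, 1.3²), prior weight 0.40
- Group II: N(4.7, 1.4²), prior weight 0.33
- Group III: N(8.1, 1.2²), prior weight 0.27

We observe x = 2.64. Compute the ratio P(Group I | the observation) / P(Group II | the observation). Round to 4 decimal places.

The posterior odds equal the prior odds times the likelihood ratio: (π_i/π_j)·(f_i(x)/f_j(x)).
Evaluate each component's likelihood at the observed value:
  p_I = 0.00752988
  p_II = 0.0965242
  p_III = 1.06228e-05
Odds = (0.40/0.33) × (0.00752988/0.0965242) = 1.21212 × 0.0780103 ≈ 0.0946

0.0946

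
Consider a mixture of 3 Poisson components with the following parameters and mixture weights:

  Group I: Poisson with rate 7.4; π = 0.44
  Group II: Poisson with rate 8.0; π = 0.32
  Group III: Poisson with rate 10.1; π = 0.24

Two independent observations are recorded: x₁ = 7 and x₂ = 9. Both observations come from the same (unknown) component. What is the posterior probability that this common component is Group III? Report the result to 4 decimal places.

0.1685

Apply Bayes' rule: the posterior for each component is proportional to its prior times its likelihood at x.
Since both observations come from the same component, the likelihood for component k is f_k(x₁)·f_k(x₂).
  L_I = [e^(−7.4)·7.4^7/7! = 0.147371] × [0.112084] = 0.0165179
  L_II = [e^(−8.0)·8.0^7/7! = 0.139587] × [0.124077] = 0.0173195
  L_III = [e^(−10.1)·10.1^7/7! = 0.0873866] × [0.12381] = 0.0108193
Prior × likelihood for each component:
  π_I·L_I = 0.44 × 0.0165179 = 0.00726789
  π_II·L_II = 0.32 × 0.0173195 = 0.00554223
  π_III·L_III = 0.24 × 0.0108193 = 0.00259664
Evidence: 0.00726789 + 0.00554223 + 0.00259664 = 0.0154068
P(Group III | x₁,x₂) = 0.00259664 / 0.0154068 ≈ 0.1685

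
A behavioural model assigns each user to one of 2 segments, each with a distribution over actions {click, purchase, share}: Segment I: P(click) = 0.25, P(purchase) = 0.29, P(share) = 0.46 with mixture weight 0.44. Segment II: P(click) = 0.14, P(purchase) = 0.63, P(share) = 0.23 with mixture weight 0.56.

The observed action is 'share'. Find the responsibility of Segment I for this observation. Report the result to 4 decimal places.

Apply Bayes' rule: the posterior for each component is proportional to its prior times its likelihood at x.
Component likelihoods at x = 'share':
  f_I = 0.46
  f_II = 0.23
Multiply by the mixture weights:
  π_I·f_I = 0.44 × 0.46 = 0.2024
  π_II·f_II = 0.56 × 0.23 = 0.1288
Evidence: 0.2024 + 0.1288 = 0.3312
So the posterior for Segment I is 0.2024 / 0.3312 ≈ 0.6111.

0.6111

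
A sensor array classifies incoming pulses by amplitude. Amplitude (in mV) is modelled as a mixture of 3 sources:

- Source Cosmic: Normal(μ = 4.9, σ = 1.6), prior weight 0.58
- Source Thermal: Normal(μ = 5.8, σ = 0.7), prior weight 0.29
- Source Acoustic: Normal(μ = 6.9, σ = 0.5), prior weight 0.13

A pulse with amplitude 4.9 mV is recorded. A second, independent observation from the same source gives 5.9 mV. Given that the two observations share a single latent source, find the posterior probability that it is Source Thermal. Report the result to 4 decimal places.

P(component k | x) = π_k·f_k(x) / marginal(x), where marginal(x) = Σ_j π_j·f_j(x).
Since both observations come from the same component, the likelihood for component k is f_k(x₁)·f_k(x₂).
  p_Cosmic = [(1/(1.6·√(2π)))·exp(−(4.9−4.9)²/(2·1.6²)) = 0.249339·exp(-0.00000) = 0.249339] × [0.205101] = 0.0511396
  p_Thermal = [(1/(0.7·√(2π)))·exp(−(4.9−5.8)²/(2·0.7²)) = 0.569918·exp(-0.82653) = 0.249376] × [0.564132] = 0.140681
  p_Acoustic = [(1/(0.5·√(2π)))·exp(−(4.9−6.9)²/(2·0.5²)) = 0.797885·exp(-8.00000) = 0.00026766] × [0.107982] = 2.89025e-05
Weight by the priors:
  π_Cosmic·p_Cosmic = 0.58 × 0.0511396 = 0.0296609
  π_Thermal·p_Thermal = 0.29 × 0.140681 = 0.0407974
  π_Acoustic·p_Acoustic = 0.13 × 2.89025e-05 = 3.75732e-06
Normaliser: 0.0296609 + 0.0407974 + 3.75732e-06 = 0.0704621
P(Source Thermal | x₁,x₂) ≈ 0.5790

0.5790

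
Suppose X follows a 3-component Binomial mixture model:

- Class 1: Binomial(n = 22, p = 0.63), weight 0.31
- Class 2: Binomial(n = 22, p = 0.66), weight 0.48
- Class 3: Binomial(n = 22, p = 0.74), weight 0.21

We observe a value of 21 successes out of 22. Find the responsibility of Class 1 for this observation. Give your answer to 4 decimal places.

Posterior ∝ prior × likelihood, so P(k | x) ∝ π_k f_k(x); normalise over all components.
Component likelihoods at x = 21 successes out of 22:
  f_1 = C(22,21)·0.63^21·0.37^1 = 22·6.11155e-05·0.37 = 0.00049748
  f_2 = C(22,21)·0.66^21·0.34^1 = 22·0.000162339·0.34 = 0.0012143
  f_3 = C(22,21)·0.74^21·0.26^1 = 22·0.00179418·0.26 = 0.0102627
Unnormalised posteriors:
  π_1·f_1 = 0.31 × 0.00049748 = 0.000154219
  π_2·f_2 = 0.48 × 0.0012143 = 0.000582862
  π_3·f_3 = 0.21 × 0.0102627 = 0.00215517
Denominator: 0.000154219 + 0.000582862 + 0.00215517 = 0.00289225
P(Class 1 | the observation) ≈ 0.0533

0.0533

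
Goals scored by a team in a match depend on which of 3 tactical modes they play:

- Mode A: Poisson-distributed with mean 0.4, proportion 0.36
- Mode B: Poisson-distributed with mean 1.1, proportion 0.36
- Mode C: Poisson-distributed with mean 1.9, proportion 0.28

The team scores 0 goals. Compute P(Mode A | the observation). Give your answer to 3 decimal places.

0.599

P(component k | x) = P(Z=k)·f_k(x) / marginal(x), where marginal(x) = Σ_j P(Z=j)·f_j(x).
Component likelihoods at x = 0 goals:
  p_A = 0.67032
  p_B = 0.332871
  p_C = 0.149569
Prior × likelihood for each component:
  P(Z=A)·p_A = 0.36 × 0.67032 = 0.241315
  P(Z=B)·p_B = 0.36 × 0.332871 = 0.119834
  P(Z=C)·p_C = 0.28 × 0.149569 = 0.0418792
Marginal: 0.241315 + 0.119834 + 0.0418792 = 0.403028
P(Mode A | 0 goals) ≈ 0.599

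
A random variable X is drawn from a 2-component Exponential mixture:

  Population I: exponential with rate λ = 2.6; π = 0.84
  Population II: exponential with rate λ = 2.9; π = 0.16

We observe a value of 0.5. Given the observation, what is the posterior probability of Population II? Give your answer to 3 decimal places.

0.155

Posterior ∝ prior × likelihood, so P(k | x) ∝ P(Z=k) f_k(x); normalise over all components.
Exponential densities:
  p_I = 0.708583
  p_II = 0.680254
Prior × likelihood for each component:
  P(Z=I)·p_I = 0.84 × 0.708583 = 0.595209
  P(Z=II)·p_II = 0.16 × 0.680254 = 0.108841
Marginal: 0.595209 + 0.108841 = 0.70405
Responsibility of Population II: 0.108841 / 0.70405 ≈ 0.155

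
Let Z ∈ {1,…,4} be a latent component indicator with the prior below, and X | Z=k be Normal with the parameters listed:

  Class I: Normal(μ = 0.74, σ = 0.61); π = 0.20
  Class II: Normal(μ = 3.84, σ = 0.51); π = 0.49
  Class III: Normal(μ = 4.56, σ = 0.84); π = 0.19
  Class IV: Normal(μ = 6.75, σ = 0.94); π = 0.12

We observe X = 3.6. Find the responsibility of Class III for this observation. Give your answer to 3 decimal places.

Apply Bayes' rule: the posterior for each component is proportional to its prior times its likelihood at x.
Evaluate each component's likelihood at the observed value:
  L_I = 1.10203e-05
  L_II = 0.700248
  L_III = 0.247178
  L_IV = 0.00154632
Prior × likelihood for each component:
  P(Z=I)·L_I = 0.20 × 1.10203e-05 = 2.20406e-06
  P(Z=II)·L_II = 0.49 × 0.700248 = 0.343122
  P(Z=III)·L_III = 0.19 × 0.247178 = 0.0469638
  P(Z=IV)·L_IV = 0.12 × 0.00154632 = 0.000185558
Sum: 2.20406e-06 + 0.343122 + 0.0469638 + 0.000185558 = 0.390273
P(Class III | x) = 0.0469638 / 0.390273 ≈ 0.120

0.120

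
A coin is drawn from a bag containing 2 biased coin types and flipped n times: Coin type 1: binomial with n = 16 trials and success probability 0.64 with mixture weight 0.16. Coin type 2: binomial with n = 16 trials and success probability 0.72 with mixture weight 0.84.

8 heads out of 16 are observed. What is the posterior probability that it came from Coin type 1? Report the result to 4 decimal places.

0.3566

The responsibility of component k is P(Z=k) f_k(x) divided by Σ_j P(Z=j) f_j(x).
Binomial probabilities:
  L_1 = C(16,8)·0.64^8·0.36^8 = 12870·0.0281475·0.000282111 = 0.102197
  L_2 = C(16,8)·0.72^8·0.28^8 = 12870·0.0722204·3.77802e-05 = 0.0351158
Weight by the priors:
  P(Z=1)·L_1 = 0.16 × 0.102197 = 0.0163515
  P(Z=2)·L_2 = 0.84 × 0.0351158 = 0.0294973
Marginal: 0.0163515 + 0.0294973 = 0.0458488
Responsibility of Coin type 1: 0.0163515 / 0.0458488 ≈ 0.3566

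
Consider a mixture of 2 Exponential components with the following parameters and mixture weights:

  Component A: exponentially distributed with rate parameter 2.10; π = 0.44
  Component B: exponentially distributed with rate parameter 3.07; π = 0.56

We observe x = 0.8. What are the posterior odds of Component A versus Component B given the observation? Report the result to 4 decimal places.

Posterior odds = (w_i f_i(x)) / (w_j f_j(x)); the normalising sum cancels.
Evaluate each component's likelihood at the observed value:
  f_A = 2.10·e^(−2.10·0.8) = 2.10·e^(−1.6800) = 0.391385
  f_B = 3.07·e^(−3.07·0.8) = 3.07·e^(−2.4560) = 0.263337
Posterior odds = (w_A·f_A) / (w_B·f_B) = (0.44·0.391385) / (0.56·0.263337) = 0.17221 / 0.147468 ≈ 1.1678

1.1678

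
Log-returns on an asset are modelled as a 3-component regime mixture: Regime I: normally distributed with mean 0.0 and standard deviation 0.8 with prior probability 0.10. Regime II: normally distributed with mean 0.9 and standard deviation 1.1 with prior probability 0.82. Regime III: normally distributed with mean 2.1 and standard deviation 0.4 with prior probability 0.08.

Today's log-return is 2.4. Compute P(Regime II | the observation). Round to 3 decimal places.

0.659

Posterior ∝ prior × likelihood, so P(k | x) ∝ π_k f_k(x); normalise over all components.
Normal densities:
  f_I = 0.00553981
  f_II = 0.14313
  f_III = 0.752844
Multiply by the mixture weights:
  π_I·f_I = 0.10 × 0.00553981 = 0.000553981
  π_II·f_II = 0.82 × 0.14313 = 0.117367
  π_III·f_III = 0.08 × 0.752844 = 0.0602275
Marginal: 0.000553981 + 0.117367 + 0.0602275 = 0.178148
So the posterior for Regime II is 0.117367 / 0.178148 ≈ 0.659.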